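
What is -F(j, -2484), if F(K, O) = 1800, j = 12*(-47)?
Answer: -1800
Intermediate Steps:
j = -564
-F(j, -2484) = -1*1800 = -1800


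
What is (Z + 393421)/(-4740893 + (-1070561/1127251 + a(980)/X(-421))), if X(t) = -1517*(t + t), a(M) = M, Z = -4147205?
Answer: 1351224742471313044/1706548167194313269 ≈ 0.79179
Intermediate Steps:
X(t) = -3034*t
(Z + 393421)/(-4740893 + (-1070561/1127251 + a(980)/X(-421))) = (-4147205 + 393421)/(-4740893 + (-1070561/1127251 + 980/((-3034*(-421))))) = -3753784/(-4740893 + (-1070561*1/1127251 + 980/1277314)) = -3753784/(-4740893 + (-1070561/1127251 + 980*(1/1277314))) = -3753784/(-4740893 + (-1070561/1127251 + 490/638657)) = -3753784/(-4740893 - 683168923587/719926741907) = -3753784/(-3413096334388626538/719926741907) = -3753784*(-719926741907/3413096334388626538) = 1351224742471313044/1706548167194313269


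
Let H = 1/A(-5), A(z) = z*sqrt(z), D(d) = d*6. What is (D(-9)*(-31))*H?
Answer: 1674*I*sqrt(5)/25 ≈ 149.73*I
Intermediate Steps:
D(d) = 6*d
A(z) = z**(3/2)
H = I*sqrt(5)/25 (H = 1/((-5)**(3/2)) = 1/(-5*I*sqrt(5)) = I*sqrt(5)/25 ≈ 0.089443*I)
(D(-9)*(-31))*H = ((6*(-9))*(-31))*(I*sqrt(5)/25) = (-54*(-31))*(I*sqrt(5)/25) = 1674*(I*sqrt(5)/25) = 1674*I*sqrt(5)/25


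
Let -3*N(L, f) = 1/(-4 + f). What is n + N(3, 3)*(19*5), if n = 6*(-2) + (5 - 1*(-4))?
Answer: 86/3 ≈ 28.667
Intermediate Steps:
N(L, f) = -1/(3*(-4 + f))
n = -3 (n = -12 + (5 + 4) = -12 + 9 = -3)
n + N(3, 3)*(19*5) = -3 + (-1/(-12 + 3*3))*(19*5) = -3 - 1/(-12 + 9)*95 = -3 - 1/(-3)*95 = -3 - 1*(-1/3)*95 = -3 + (1/3)*95 = -3 + 95/3 = 86/3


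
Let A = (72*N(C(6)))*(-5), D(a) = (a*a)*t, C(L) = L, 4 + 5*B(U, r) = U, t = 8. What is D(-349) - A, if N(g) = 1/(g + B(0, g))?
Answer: 12668204/13 ≈ 9.7448e+5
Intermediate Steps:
B(U, r) = -⅘ + U/5
N(g) = 1/(-⅘ + g) (N(g) = 1/(g + (-⅘ + (⅕)*0)) = 1/(g + (-⅘ + 0)) = 1/(g - ⅘) = 1/(-⅘ + g))
D(a) = 8*a² (D(a) = (a*a)*8 = a²*8 = 8*a²)
A = -900/13 (A = (72*(5/(-4 + 5*6)))*(-5) = (72*(5/(-4 + 30)))*(-5) = (72*(5/26))*(-5) = (180/13)*(-5) = -900/13 ≈ -69.231)
D(-349) - A = 8*(-349)² - 1*(-900/13) = 8*121801 + 900/13 = 974408 + 900/13 = 12668204/13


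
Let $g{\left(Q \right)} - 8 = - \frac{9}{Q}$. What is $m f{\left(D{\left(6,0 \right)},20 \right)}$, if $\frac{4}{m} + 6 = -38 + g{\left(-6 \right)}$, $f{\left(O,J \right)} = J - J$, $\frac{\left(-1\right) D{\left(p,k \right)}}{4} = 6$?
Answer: $0$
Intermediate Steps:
$D{\left(p,k \right)} = -24$ ($D{\left(p,k \right)} = \left(-4\right) 6 = -24$)
$f{\left(O,J \right)} = 0$
$g{\left(Q \right)} = 8 - \frac{9}{Q}$
$m = - \frac{8}{69}$ ($m = \frac{4}{-6 - \left(30 - \frac{3}{2}\right)} = \frac{4}{-6 + \left(-38 + \left(8 - - \frac{3}{2}\right)\right)} = \frac{4}{-6 + \left(-38 + \left(8 + \frac{3}{2}\right)\right)} = \frac{4}{-6 + \left(-38 + \frac{19}{2}\right)} = \frac{4}{-6 - \frac{57}{2}} = \frac{4}{- \frac{69}{2}} = 4 \left(- \frac{2}{69}\right) = - \frac{8}{69} \approx -0.11594$)
$m f{\left(D{\left(6,0 \right)},20 \right)} = \left(- \frac{8}{69}\right) 0 = 0$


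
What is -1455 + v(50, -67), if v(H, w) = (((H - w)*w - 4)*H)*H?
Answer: -19608955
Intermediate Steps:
v(H, w) = H²*(-4 + w*(H - w)) (v(H, w) = ((w*(H - w) - 4)*H)*H = ((-4 + w*(H - w))*H)*H = (H*(-4 + w*(H - w)))*H = H²*(-4 + w*(H - w)))
-1455 + v(50, -67) = -1455 + 50²*(-4 - 1*(-67)² + 50*(-67)) = -1455 + 2500*(-4 - 1*4489 - 3350) = -1455 + 2500*(-4 - 4489 - 3350) = -1455 + 2500*(-7843) = -1455 - 19607500 = -19608955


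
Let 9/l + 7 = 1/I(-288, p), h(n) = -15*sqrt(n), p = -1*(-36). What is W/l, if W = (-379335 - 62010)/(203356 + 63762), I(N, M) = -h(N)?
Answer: 1029805/801354 + 29423*I*sqrt(2)/57697488 ≈ 1.2851 + 0.00072118*I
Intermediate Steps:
p = 36
I(N, M) = 15*sqrt(N) (I(N, M) = -(-15)*sqrt(N) = 15*sqrt(N))
l = 9/(-7 - I*sqrt(2)/360) (l = 9/(-7 + 1/(15*sqrt(-288))) = 9/(-7 + 1/(15*(12*I*sqrt(2)))) = 9/(-7 + 1/(180*I*sqrt(2))) = 9/(-7 - I*sqrt(2)/360) ≈ -1.2857 + 0.00072154*I)
W = -441345/267118 ≈ -1.6522
W/l = -441345*(-sqrt(2)*(I + 1260*sqrt(2))/3240)/267118 = -(-29423)*sqrt(2)*(I + 1260*sqrt(2))/57697488 = 29423*sqrt(2)*(I + 1260*sqrt(2))/57697488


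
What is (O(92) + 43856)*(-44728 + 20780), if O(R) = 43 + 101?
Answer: -1053712000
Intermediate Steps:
O(R) = 144
(O(92) + 43856)*(-44728 + 20780) = (144 + 43856)*(-44728 + 20780) = 44000*(-23948) = -1053712000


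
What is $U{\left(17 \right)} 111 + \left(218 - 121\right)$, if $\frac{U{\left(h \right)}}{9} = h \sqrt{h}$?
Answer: $97 + 16983 \sqrt{17} \approx 70120.0$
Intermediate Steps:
$U{\left(h \right)} = 9 h^{\frac{3}{2}}$ ($U{\left(h \right)} = 9 h \sqrt{h} = 9 h^{\frac{3}{2}}$)
$U{\left(17 \right)} 111 + \left(218 - 121\right) = 9 \cdot 17^{\frac{3}{2}} \cdot 111 + \left(218 - 121\right) = 9 \cdot 17 \sqrt{17} \cdot 111 + \left(218 - 121\right) = 153 \sqrt{17} \cdot 111 + 97 = 16983 \sqrt{17} + 97 = 97 + 16983 \sqrt{17}$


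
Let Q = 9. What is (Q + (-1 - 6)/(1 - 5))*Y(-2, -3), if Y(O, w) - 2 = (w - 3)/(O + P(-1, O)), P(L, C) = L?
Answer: 43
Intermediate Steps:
Y(O, w) = 2 + (-3 + w)/(-1 + O) (Y(O, w) = 2 + (w - 3)/(O - 1) = 2 + (-3 + w)/(-1 + O))
(Q + (-1 - 6)/(1 - 5))*Y(-2, -3) = (9 + (-1 - 6)/(1 - 5))*((-5 - 3 + 2*(-2))/(-1 - 2)) = (9 - 7/(-4))*((-5 - 3 - 4)/(-3)) = (9 - 7*(-¼))*(-⅓*(-12)) = (9 + 7/4)*4 = (43/4)*4 = 43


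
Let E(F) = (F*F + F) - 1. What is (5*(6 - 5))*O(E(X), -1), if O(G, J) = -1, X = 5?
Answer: -5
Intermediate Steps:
E(F) = -1 + F + F**2 (E(F) = (F**2 + F) - 1 = (F + F**2) - 1 = -1 + F + F**2)
(5*(6 - 5))*O(E(X), -1) = (5*(6 - 5))*(-1) = (5*1)*(-1) = 5*(-1) = -5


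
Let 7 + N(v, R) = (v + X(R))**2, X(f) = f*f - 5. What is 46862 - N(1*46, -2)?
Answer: 44844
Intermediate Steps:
X(f) = -5 + f**2 (X(f) = f**2 - 5 = -5 + f**2)
N(v, R) = -7 + (-5 + v + R**2)**2 (N(v, R) = -7 + (v + (-5 + R**2))**2 = -7 + (-5 + v + R**2)**2)
46862 - N(1*46, -2) = 46862 - (-7 + (-5 + 1*46 + (-2)**2)**2) = 46862 - (-7 + (-5 + 46 + 4)**2) = 46862 - (-7 + 45**2) = 46862 - (-7 + 2025) = 46862 - 1*2018 = 46862 - 2018 = 44844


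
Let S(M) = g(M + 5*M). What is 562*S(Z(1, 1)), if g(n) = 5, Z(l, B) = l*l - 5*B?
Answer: 2810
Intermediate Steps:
Z(l, B) = l² - 5*B
S(M) = 5
562*S(Z(1, 1)) = 562*5 = 2810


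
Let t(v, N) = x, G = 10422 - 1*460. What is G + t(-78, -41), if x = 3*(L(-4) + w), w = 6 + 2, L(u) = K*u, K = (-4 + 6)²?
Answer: 9938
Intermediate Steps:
K = 4 (K = 2² = 4)
G = 9962 (G = 10422 - 460 = 9962)
L(u) = 4*u
w = 8
x = -24 (x = 3*(4*(-4) + 8) = 3*(-16 + 8) = 3*(-8) = -24)
t(v, N) = -24
G + t(-78, -41) = 9962 - 24 = 9938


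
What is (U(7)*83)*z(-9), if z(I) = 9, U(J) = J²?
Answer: 36603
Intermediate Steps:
(U(7)*83)*z(-9) = (7²*83)*9 = (49*83)*9 = 4067*9 = 36603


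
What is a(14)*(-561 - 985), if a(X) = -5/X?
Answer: 3865/7 ≈ 552.14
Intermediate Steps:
a(14)*(-561 - 985) = (-5/14)*(-561 - 985) = -5*1/14*(-1546) = -5/14*(-1546) = 3865/7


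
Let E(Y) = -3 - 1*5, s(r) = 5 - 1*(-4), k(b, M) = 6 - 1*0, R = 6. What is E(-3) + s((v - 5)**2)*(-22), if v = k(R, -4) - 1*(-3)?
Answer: -206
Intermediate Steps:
k(b, M) = 6 (k(b, M) = 6 + 0 = 6)
v = 9 (v = 6 - 1*(-3) = 6 + 3 = 9)
s(r) = 9 (s(r) = 5 + 4 = 9)
E(Y) = -8 (E(Y) = -3 - 5 = -8)
E(-3) + s((v - 5)**2)*(-22) = -8 + 9*(-22) = -8 - 198 = -206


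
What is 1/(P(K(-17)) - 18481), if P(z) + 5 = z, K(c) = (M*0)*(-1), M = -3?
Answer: -1/18486 ≈ -5.4095e-5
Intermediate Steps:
K(c) = 0 (K(c) = -3*0*(-1) = 0*(-1) = 0)
P(z) = -5 + z
1/(P(K(-17)) - 18481) = 1/((-5 + 0) - 18481) = 1/(-5 - 18481) = 1/(-18486) = -1/18486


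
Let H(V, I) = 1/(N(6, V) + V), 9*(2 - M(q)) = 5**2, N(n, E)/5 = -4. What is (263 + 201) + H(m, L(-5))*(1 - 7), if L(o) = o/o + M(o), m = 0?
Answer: 4643/10 ≈ 464.30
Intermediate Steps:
N(n, E) = -20 (N(n, E) = 5*(-4) = -20)
M(q) = -7/9 (M(q) = 2 - 1/9*5**2 = 2 - 1/9*25 = 2 - 25/9 = -7/9)
L(o) = 2/9 (L(o) = o/o - 7/9 = 1 - 7/9 = 2/9)
H(V, I) = 1/(-20 + V)
(263 + 201) + H(m, L(-5))*(1 - 7) = (263 + 201) + (1 - 7)/(-20 + 0) = 464 - 6/(-20) = 464 - 1/20*(-6) = 464 + 3/10 = 4643/10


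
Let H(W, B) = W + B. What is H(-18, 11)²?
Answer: 49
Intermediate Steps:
H(W, B) = B + W
H(-18, 11)² = (11 - 18)² = (-7)² = 49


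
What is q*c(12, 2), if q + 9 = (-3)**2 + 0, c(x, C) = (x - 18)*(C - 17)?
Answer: 0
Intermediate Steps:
c(x, C) = (-18 + x)*(-17 + C)
q = 0 (q = -9 + ((-3)**2 + 0) = -9 + (9 + 0) = -9 + 9 = 0)
q*c(12, 2) = 0*(306 - 18*2 - 17*12 + 2*12) = 0*(306 - 36 - 204 + 24) = 0*90 = 0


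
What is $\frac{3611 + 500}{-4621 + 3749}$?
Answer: $- \frac{4111}{872} \approx -4.7144$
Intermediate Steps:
$\frac{3611 + 500}{-4621 + 3749} = \frac{4111}{-872} = 4111 \left(- \frac{1}{872}\right) = - \frac{4111}{872}$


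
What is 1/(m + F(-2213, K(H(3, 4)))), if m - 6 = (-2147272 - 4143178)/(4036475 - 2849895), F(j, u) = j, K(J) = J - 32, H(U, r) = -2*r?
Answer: -118658/262507251 ≈ -0.00045202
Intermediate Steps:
K(J) = -32 + J
m = 82903/118658 (m = 6 + (-2147272 - 4143178)/(4036475 - 2849895) = 6 - 6290450/1186580 = 6 - 6290450*1/1186580 = 6 - 629045/118658 = 82903/118658 ≈ 0.69867)
1/(m + F(-2213, K(H(3, 4)))) = 1/(82903/118658 - 2213) = 1/(-262507251/118658) = -118658/262507251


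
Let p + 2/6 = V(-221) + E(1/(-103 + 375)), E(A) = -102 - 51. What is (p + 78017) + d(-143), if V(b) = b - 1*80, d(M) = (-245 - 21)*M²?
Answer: -16085614/3 ≈ -5.3619e+6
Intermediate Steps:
E(A) = -153
d(M) = -266*M²
V(b) = -80 + b (V(b) = b - 80 = -80 + b)
p = -1363/3 (p = -⅓ + ((-80 - 221) - 153) = -⅓ + (-301 - 153) = -⅓ - 454 = -1363/3 ≈ -454.33)
(p + 78017) + d(-143) = (-1363/3 + 78017) - 266*(-143)² = 232688/3 - 266*20449 = 232688/3 - 5439434 = -16085614/3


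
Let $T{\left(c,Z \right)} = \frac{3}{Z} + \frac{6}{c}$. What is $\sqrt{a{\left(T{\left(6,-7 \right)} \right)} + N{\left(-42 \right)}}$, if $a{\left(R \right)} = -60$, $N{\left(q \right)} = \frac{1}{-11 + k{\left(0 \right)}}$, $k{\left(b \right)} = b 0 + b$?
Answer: $\frac{i \sqrt{7271}}{11} \approx 7.7518 i$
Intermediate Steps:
$k{\left(b \right)} = b$ ($k{\left(b \right)} = 0 + b = b$)
$N{\left(q \right)} = - \frac{1}{11}$ ($N{\left(q \right)} = \frac{1}{-11 + 0} = \frac{1}{-11} = - \frac{1}{11}$)
$\sqrt{a{\left(T{\left(6,-7 \right)} \right)} + N{\left(-42 \right)}} = \sqrt{-60 - \frac{1}{11}} = \sqrt{- \frac{661}{11}} = \frac{i \sqrt{7271}}{11}$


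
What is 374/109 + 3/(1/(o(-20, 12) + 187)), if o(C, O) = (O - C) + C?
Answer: 65447/109 ≈ 600.43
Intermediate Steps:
o(C, O) = O
374/109 + 3/(1/(o(-20, 12) + 187)) = 374/109 + 3/(1/(12 + 187)) = 374*(1/109) + 3/(1/199) = 374/109 + 3/(1/199) = 374/109 + 3*199 = 374/109 + 597 = 65447/109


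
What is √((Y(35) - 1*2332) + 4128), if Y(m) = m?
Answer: √1831 ≈ 42.790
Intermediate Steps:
√((Y(35) - 1*2332) + 4128) = √((35 - 1*2332) + 4128) = √((35 - 2332) + 4128) = √(-2297 + 4128) = √1831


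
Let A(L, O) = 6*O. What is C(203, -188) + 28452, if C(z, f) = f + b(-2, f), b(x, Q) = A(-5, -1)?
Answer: 28258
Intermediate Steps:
b(x, Q) = -6 (b(x, Q) = 6*(-1) = -6)
C(z, f) = -6 + f (C(z, f) = f - 6 = -6 + f)
C(203, -188) + 28452 = (-6 - 188) + 28452 = -194 + 28452 = 28258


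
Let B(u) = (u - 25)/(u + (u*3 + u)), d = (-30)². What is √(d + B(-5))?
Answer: √22530/5 ≈ 30.020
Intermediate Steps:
d = 900
B(u) = (-25 + u)/(5*u) (B(u) = (-25 + u)/(u + (3*u + u)) = (-25 + u)/(u + 4*u) = (-25 + u)/((5*u)) = (-25 + u)*(1/(5*u)) = (-25 + u)/(5*u))
√(d + B(-5)) = √(900 + (⅕)*(-25 - 5)/(-5)) = √(900 + (⅕)*(-⅕)*(-30)) = √(900 + 6/5) = √(4506/5) = √22530/5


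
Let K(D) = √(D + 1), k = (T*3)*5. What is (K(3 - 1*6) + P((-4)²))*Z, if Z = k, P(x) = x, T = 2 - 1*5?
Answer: -720 - 45*I*√2 ≈ -720.0 - 63.64*I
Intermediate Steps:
T = -3 (T = 2 - 5 = -3)
k = -45 (k = -3*3*5 = -9*5 = -45)
K(D) = √(1 + D)
Z = -45
(K(3 - 1*6) + P((-4)²))*Z = (√(1 + (3 - 1*6)) + (-4)²)*(-45) = (√(1 + (3 - 6)) + 16)*(-45) = (√(1 - 3) + 16)*(-45) = (√(-2) + 16)*(-45) = (I*√2 + 16)*(-45) = (16 + I*√2)*(-45) = -720 - 45*I*√2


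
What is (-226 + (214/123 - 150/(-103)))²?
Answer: 7967646580804/160503561 ≈ 49642.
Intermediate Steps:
(-226 + (214/123 - 150/(-103)))² = (-226 + (214*(1/123) - 150*(-1/103)))² = (-226 + (214/123 + 150/103))² = (-226 + 40492/12669)² = (-2822702/12669)² = 7967646580804/160503561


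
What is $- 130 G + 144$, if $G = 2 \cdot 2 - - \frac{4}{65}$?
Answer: $-384$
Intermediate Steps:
$G = \frac{264}{65}$ ($G = 4 - \left(-4\right) \frac{1}{65} = 4 - - \frac{4}{65} = 4 + \frac{4}{65} = \frac{264}{65} \approx 4.0615$)
$- 130 G + 144 = \left(-130\right) \frac{264}{65} + 144 = -528 + 144 = -384$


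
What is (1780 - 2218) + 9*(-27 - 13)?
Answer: -798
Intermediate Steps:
(1780 - 2218) + 9*(-27 - 13) = -438 + 9*(-40) = -438 - 360 = -798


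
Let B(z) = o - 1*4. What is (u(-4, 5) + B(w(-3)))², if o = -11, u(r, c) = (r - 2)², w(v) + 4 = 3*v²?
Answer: 441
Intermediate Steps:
w(v) = -4 + 3*v²
u(r, c) = (-2 + r)²
B(z) = -15 (B(z) = -11 - 1*4 = -11 - 4 = -15)
(u(-4, 5) + B(w(-3)))² = ((-2 - 4)² - 15)² = ((-6)² - 15)² = (36 - 15)² = 21² = 441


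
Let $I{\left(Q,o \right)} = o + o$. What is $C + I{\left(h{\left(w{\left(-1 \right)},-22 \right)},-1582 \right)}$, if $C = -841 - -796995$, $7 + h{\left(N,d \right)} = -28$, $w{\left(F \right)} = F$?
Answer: $792990$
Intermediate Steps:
$h{\left(N,d \right)} = -35$ ($h{\left(N,d \right)} = -7 - 28 = -35$)
$I{\left(Q,o \right)} = 2 o$
$C = 796154$ ($C = -841 + 796995 = 796154$)
$C + I{\left(h{\left(w{\left(-1 \right)},-22 \right)},-1582 \right)} = 796154 + 2 \left(-1582\right) = 796154 - 3164 = 792990$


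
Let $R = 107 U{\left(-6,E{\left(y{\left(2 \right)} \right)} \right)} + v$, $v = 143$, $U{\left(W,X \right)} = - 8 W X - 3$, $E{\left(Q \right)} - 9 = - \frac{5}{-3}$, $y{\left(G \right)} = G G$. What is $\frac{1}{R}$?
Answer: $\frac{1}{54606} \approx 1.8313 \cdot 10^{-5}$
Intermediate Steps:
$y{\left(G \right)} = G^{2}$
$E{\left(Q \right)} = \frac{32}{3}$ ($E{\left(Q \right)} = 9 - \frac{5}{-3} = 9 - - \frac{5}{3} = 9 + \frac{5}{3} = \frac{32}{3}$)
$U{\left(W,X \right)} = -3 - 8 W X$ ($U{\left(W,X \right)} = - 8 W X - 3 = -3 - 8 W X$)
$R = 54606$ ($R = 107 \left(-3 - \left(-48\right) \frac{32}{3}\right) + 143 = 107 \left(-3 + 512\right) + 143 = 107 \cdot 509 + 143 = 54463 + 143 = 54606$)
$\frac{1}{R} = \frac{1}{54606}$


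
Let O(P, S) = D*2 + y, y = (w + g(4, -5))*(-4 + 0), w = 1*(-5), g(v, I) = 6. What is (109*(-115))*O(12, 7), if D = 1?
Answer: 25070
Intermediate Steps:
w = -5
y = -4 (y = (-5 + 6)*(-4 + 0) = 1*(-4) = -4)
O(P, S) = -2 (O(P, S) = 1*2 - 4 = 2 - 4 = -2)
(109*(-115))*O(12, 7) = (109*(-115))*(-2) = -12535*(-2) = 25070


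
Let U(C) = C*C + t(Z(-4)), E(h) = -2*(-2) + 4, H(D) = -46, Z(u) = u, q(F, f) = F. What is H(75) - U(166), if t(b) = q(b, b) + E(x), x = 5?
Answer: -27606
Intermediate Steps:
E(h) = 8 (E(h) = 4 + 4 = 8)
t(b) = 8 + b (t(b) = b + 8 = 8 + b)
U(C) = 4 + C² (U(C) = C*C + (8 - 4) = C² + 4 = 4 + C²)
H(75) - U(166) = -46 - (4 + 166²) = -46 - (4 + 27556) = -46 - 1*27560 = -46 - 27560 = -27606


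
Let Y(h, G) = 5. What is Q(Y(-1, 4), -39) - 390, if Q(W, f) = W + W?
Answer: -380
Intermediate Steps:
Q(W, f) = 2*W
Q(Y(-1, 4), -39) - 390 = 2*5 - 390 = 10 - 390 = -380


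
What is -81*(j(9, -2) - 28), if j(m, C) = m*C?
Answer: 3726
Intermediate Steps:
j(m, C) = C*m
-81*(j(9, -2) - 28) = -81*(-2*9 - 28) = -81*(-18 - 28) = -81*(-46) = 3726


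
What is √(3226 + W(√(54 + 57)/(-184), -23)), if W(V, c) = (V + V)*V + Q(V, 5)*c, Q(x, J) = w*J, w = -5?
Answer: 3*√14298542/184 ≈ 61.652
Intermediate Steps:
Q(x, J) = -5*J
W(V, c) = -25*c + 2*V² (W(V, c) = (V + V)*V + (-5*5)*c = (2*V)*V - 25*c = 2*V² - 25*c = -25*c + 2*V²)
√(3226 + W(√(54 + 57)/(-184), -23)) = √(3226 + (-25*(-23) + 2*(√(54 + 57)/(-184))²)) = √(3226 + (575 + 2*(√111*(-1/184))²)) = √(3226 + (575 + 2*(-√111/184)²)) = √(3226 + (575 + 2*(111/33856))) = √(3226 + (575 + 111/16928)) = √(3226 + 9733711/16928) = √(64343439/16928) = 3*√14298542/184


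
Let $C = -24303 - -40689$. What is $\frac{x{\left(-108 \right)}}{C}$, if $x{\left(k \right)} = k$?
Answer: $- \frac{18}{2731} \approx -0.006591$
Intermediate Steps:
$C = 16386$ ($C = -24303 + 40689 = 16386$)
$\frac{x{\left(-108 \right)}}{C} = - \frac{108}{16386} = \left(-108\right) \frac{1}{16386} = - \frac{18}{2731}$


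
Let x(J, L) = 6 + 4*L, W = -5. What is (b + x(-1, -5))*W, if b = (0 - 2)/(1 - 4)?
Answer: 200/3 ≈ 66.667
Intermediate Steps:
b = 2/3 (b = -2/(-3) = -2*(-1/3) = 2/3 ≈ 0.66667)
(b + x(-1, -5))*W = (2/3 + (6 + 4*(-5)))*(-5) = (2/3 + (6 - 20))*(-5) = (2/3 - 14)*(-5) = -40/3*(-5) = 200/3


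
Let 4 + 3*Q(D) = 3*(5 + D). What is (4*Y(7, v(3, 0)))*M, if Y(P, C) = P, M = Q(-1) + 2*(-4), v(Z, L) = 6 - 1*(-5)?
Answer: -448/3 ≈ -149.33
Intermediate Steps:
Q(D) = 11/3 + D (Q(D) = -4/3 + (3*(5 + D))/3 = -4/3 + (15 + 3*D)/3 = -4/3 + (5 + D) = 11/3 + D)
v(Z, L) = 11 (v(Z, L) = 6 + 5 = 11)
M = -16/3 (M = (11/3 - 1) + 2*(-4) = 8/3 - 8 = -16/3 ≈ -5.3333)
(4*Y(7, v(3, 0)))*M = (4*7)*(-16/3) = 28*(-16/3) = -448/3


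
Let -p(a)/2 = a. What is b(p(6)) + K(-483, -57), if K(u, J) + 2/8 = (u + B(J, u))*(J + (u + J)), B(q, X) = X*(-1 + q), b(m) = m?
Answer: -65744077/4 ≈ -1.6436e+7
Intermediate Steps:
p(a) = -2*a
K(u, J) = -1/4 + (u + 2*J)*(u + u*(-1 + J)) (K(u, J) = -1/4 + (u + u*(-1 + J))*(J + (u + J)) = -1/4 + (u + u*(-1 + J))*(J + (J + u)) = -1/4 + (u + u*(-1 + J))*(u + 2*J) = -1/4 + (u + 2*J)*(u + u*(-1 + J)))
b(p(6)) + K(-483, -57) = -2*6 + (-1/4 - 57*(-483)**2 + 2*(-483)*(-57)**2) = -12 + (-1/4 - 57*233289 + 2*(-483)*3249) = -12 + (-1/4 - 13297473 - 3138534) = -12 - 65744029/4 = -65744077/4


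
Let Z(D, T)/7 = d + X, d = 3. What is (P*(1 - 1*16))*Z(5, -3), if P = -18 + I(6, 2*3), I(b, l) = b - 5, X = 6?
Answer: 16065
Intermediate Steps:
I(b, l) = -5 + b
Z(D, T) = 63 (Z(D, T) = 7*(3 + 6) = 7*9 = 63)
P = -17 (P = -18 + (-5 + 6) = -18 + 1 = -17)
(P*(1 - 1*16))*Z(5, -3) = -17*(1 - 1*16)*63 = -17*(1 - 16)*63 = -17*(-15)*63 = 255*63 = 16065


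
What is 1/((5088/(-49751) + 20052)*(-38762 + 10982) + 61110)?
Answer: -49751/27710342276310 ≈ -1.7954e-9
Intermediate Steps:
1/((5088/(-49751) + 20052)*(-38762 + 10982) + 61110) = 1/((5088*(-1/49751) + 20052)*(-27780) + 61110) = 1/((-5088/49751 + 20052)*(-27780) + 61110) = 1/((997601964/49751)*(-27780) + 61110) = 1/(-27713382559920/49751 + 61110) = 1/(-27710342276310/49751) = -49751/27710342276310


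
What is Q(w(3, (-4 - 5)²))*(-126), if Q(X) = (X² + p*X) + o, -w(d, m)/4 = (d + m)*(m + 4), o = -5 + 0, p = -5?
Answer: -102792865770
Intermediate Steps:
o = -5
w(d, m) = -4*(4 + m)*(d + m) (w(d, m) = -4*(d + m)*(m + 4) = -4*(d + m)*(4 + m) = -4*(4 + m)*(d + m))
Q(X) = -5 + X² - 5*X (Q(X) = (X² - 5*X) - 5 = -5 + X² - 5*X)
Q(w(3, (-4 - 5)²))*(-126) = (-5 + (-16*3 - 16*(-4 - 5)² - 4*(-4 - 5)⁴ - 4*3*(-4 - 5)²)² - 5*(-16*3 - 16*(-4 - 5)² - 4*(-4 - 5)⁴ - 4*3*(-4 - 5)²))*(-126) = (-5 + (-48 - 16*(-9)² - 4*((-9)²)² - 4*3*(-9)²)² - 5*(-48 - 16*(-9)² - 4*((-9)²)² - 4*3*(-9)²))*(-126) = (-5 + (-48 - 16*81 - 4*81² - 4*3*81)² - 5*(-48 - 16*81 - 4*81² - 4*3*81))*(-126) = (-5 + (-48 - 1296 - 4*6561 - 972)² - 5*(-48 - 1296 - 4*6561 - 972))*(-126) = (-5 + (-48 - 1296 - 26244 - 972)² - 5*(-48 - 1296 - 26244 - 972))*(-126) = (-5 + (-28560)² - 5*(-28560))*(-126) = (-5 + 815673600 + 142800)*(-126) = 815816395*(-126) = -102792865770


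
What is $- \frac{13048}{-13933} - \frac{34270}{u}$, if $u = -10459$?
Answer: $\frac{613952942}{145725247} \approx 4.2131$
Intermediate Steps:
$- \frac{13048}{-13933} - \frac{34270}{u} = - \frac{13048}{-13933} - \frac{34270}{-10459} = \left(-13048\right) \left(- \frac{1}{13933}\right) - - \frac{34270}{10459} = \frac{13048}{13933} + \frac{34270}{10459} = \frac{613952942}{145725247}$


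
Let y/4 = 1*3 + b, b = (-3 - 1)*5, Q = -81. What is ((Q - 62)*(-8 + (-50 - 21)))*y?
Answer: -768196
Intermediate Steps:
b = -20 (b = -4*5 = -20)
y = -68 (y = 4*(1*3 - 20) = 4*(3 - 20) = 4*(-17) = -68)
((Q - 62)*(-8 + (-50 - 21)))*y = ((-81 - 62)*(-8 + (-50 - 21)))*(-68) = -143*(-8 - 71)*(-68) = -143*(-79)*(-68) = 11297*(-68) = -768196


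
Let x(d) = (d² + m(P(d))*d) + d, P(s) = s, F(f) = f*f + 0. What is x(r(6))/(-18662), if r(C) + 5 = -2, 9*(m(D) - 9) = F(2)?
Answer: 1/774 ≈ 0.0012920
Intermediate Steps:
F(f) = f² (F(f) = f² + 0 = f²)
m(D) = 85/9 (m(D) = 9 + (⅑)*2² = 9 + (⅑)*4 = 9 + 4/9 = 85/9)
r(C) = -7 (r(C) = -5 - 2 = -7)
x(d) = d² + 94*d/9 (x(d) = (d² + 85*d/9) + d = d² + 94*d/9)
x(r(6))/(-18662) = ((⅑)*(-7)*(94 + 9*(-7)))/(-18662) = ((⅑)*(-7)*(94 - 63))*(-1/18662) = ((⅑)*(-7)*31)*(-1/18662) = -217/9*(-1/18662) = 1/774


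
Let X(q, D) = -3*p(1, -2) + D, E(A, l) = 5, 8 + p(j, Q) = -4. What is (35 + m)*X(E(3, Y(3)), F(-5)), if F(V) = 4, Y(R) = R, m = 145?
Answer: 7200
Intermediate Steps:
p(j, Q) = -12 (p(j, Q) = -8 - 4 = -12)
X(q, D) = 36 + D (X(q, D) = -3*(-12) + D = 36 + D)
(35 + m)*X(E(3, Y(3)), F(-5)) = (35 + 145)*(36 + 4) = 180*40 = 7200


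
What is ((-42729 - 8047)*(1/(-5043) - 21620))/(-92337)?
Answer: -5536090066936/465655491 ≈ -11889.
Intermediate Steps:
((-42729 - 8047)*(1/(-5043) - 21620))/(-92337) = -50776*(-1/5043 - 21620)*(-1/92337) = -50776*(-109029661/5043)*(-1/92337) = (5536090066936/5043)*(-1/92337) = -5536090066936/465655491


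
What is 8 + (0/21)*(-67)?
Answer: 8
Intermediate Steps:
8 + (0/21)*(-67) = 8 + (0*(1/21))*(-67) = 8 + 0*(-67) = 8 + 0 = 8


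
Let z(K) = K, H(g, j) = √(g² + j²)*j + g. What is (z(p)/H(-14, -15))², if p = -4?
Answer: 1518736/8935731841 - 6720*√421/8935731841 ≈ 0.00015453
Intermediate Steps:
H(g, j) = g + j*√(g² + j²) (H(g, j) = j*√(g² + j²) + g = g + j*√(g² + j²))
(z(p)/H(-14, -15))² = (-4/(-14 - 15*√((-14)² + (-15)²)))² = (-4/(-14 - 15*√(196 + 225)))² = (-4/(-14 - 15*√421))² = 16/(-14 - 15*√421)²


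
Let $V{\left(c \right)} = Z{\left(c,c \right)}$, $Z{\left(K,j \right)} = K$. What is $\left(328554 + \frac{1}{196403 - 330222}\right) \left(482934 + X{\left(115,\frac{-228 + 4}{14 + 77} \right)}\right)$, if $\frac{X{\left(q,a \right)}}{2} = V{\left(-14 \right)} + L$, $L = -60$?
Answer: $\frac{21226539922881850}{133819} \approx 1.5862 \cdot 10^{11}$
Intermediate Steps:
$V{\left(c \right)} = c$
$X{\left(q,a \right)} = -148$ ($X{\left(q,a \right)} = 2 \left(-14 - 60\right) = 2 \left(-74\right) = -148$)
$\left(328554 + \frac{1}{196403 - 330222}\right) \left(482934 + X{\left(115,\frac{-228 + 4}{14 + 77} \right)}\right) = \left(328554 + \frac{1}{196403 - 330222}\right) \left(482934 - 148\right) = \left(328554 + \frac{1}{-133819}\right) 482786 = \left(328554 - \frac{1}{133819}\right) 482786 = \frac{43966767725}{133819} \cdot 482786 = \frac{21226539922881850}{133819}$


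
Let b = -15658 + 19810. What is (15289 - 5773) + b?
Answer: 13668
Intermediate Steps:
b = 4152
(15289 - 5773) + b = (15289 - 5773) + 4152 = 9516 + 4152 = 13668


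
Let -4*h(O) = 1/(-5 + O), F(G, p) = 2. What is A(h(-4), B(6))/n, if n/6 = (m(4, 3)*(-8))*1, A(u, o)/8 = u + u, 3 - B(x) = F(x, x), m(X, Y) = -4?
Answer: 1/432 ≈ 0.0023148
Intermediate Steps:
h(O) = -1/(4*(-5 + O))
B(x) = 1 (B(x) = 3 - 1*2 = 3 - 2 = 1)
A(u, o) = 16*u (A(u, o) = 8*(u + u) = 8*(2*u) = 16*u)
n = 192 (n = 6*(-4*(-8)*1) = 6*(32*1) = 6*32 = 192)
A(h(-4), B(6))/n = (16*(-1/(-20 + 4*(-4))))/192 = (16*(-1/(-20 - 16)))*(1/192) = (16*(-1/(-36)))*(1/192) = (16*(-1*(-1/36)))*(1/192) = (16*(1/36))*(1/192) = (4/9)*(1/192) = 1/432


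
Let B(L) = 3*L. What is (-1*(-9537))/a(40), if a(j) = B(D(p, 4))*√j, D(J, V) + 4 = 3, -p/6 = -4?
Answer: -3179*√10/20 ≈ -502.64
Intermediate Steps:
p = 24 (p = -6*(-4) = 24)
D(J, V) = -1 (D(J, V) = -4 + 3 = -1)
a(j) = -3*√j (a(j) = (3*(-1))*√j = -3*√j)
(-1*(-9537))/a(40) = (-1*(-9537))/((-6*√10)) = 9537/((-6*√10)) = 9537*(-√10/60) = -3179*√10/20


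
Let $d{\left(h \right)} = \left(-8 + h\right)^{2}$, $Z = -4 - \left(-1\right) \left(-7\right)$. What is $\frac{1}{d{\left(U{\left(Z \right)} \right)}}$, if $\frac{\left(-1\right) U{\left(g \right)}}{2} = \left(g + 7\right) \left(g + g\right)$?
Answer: $\frac{1}{33856} \approx 2.9537 \cdot 10^{-5}$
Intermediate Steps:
$Z = -11$ ($Z = -4 - 7 = -11$)
$U{\left(g \right)} = - 4 g \left(7 + g\right)$ ($U{\left(g \right)} = - 2 \left(g + 7\right) \left(g + g\right) = - 2 \left(7 + g\right) 2 g = - 2 \cdot 2 g \left(7 + g\right) = - 4 g \left(7 + g\right)$)
$\frac{1}{d{\left(U{\left(Z \right)} \right)}} = \frac{1}{\left(-8 - - 44 \left(7 - 11\right)\right)^{2}} = \frac{1}{\left(-8 - \left(-44\right) \left(-4\right)\right)^{2}} = \frac{1}{\left(-8 - 176\right)^{2}} = \frac{1}{\left(-184\right)^{2}} = \frac{1}{33856}$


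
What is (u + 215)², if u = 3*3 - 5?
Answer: 47961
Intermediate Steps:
u = 4 (u = 9 - 5 = 4)
(u + 215)² = (4 + 215)² = 219² = 47961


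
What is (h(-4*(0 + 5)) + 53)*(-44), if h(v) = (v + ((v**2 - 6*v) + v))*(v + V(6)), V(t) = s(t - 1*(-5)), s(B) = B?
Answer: 187748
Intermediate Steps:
V(t) = 5 + t (V(t) = t - 1*(-5) = t + 5 = 5 + t)
h(v) = (11 + v)*(v**2 - 4*v) (h(v) = (v + ((v**2 - 6*v) + v))*(v + (5 + 6)) = (v + (v**2 - 5*v))*(v + 11) = (v**2 - 4*v)*(11 + v) = (11 + v)*(v**2 - 4*v))
(h(-4*(0 + 5)) + 53)*(-44) = ((-4*(0 + 5))*(-44 + (-4*(0 + 5))**2 + 7*(-4*(0 + 5))) + 53)*(-44) = ((-4*5)*(-44 + (-4*5)**2 + 7*(-4*5)) + 53)*(-44) = (-20*(-44 + (-20)**2 + 7*(-20)) + 53)*(-44) = (-20*(-44 + 400 - 140) + 53)*(-44) = (-20*216 + 53)*(-44) = (-4320 + 53)*(-44) = -4267*(-44) = 187748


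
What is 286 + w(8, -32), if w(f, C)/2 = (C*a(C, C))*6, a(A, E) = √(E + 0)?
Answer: 286 - 1536*I*√2 ≈ 286.0 - 2172.2*I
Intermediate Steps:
a(A, E) = √E
w(f, C) = 12*C^(3/2) (w(f, C) = 2*((C*√C)*6) = 2*(C^(3/2)*6) = 2*(6*C^(3/2)) = 12*C^(3/2))
286 + w(8, -32) = 286 + 12*(-32)^(3/2) = 286 + 12*(-128*I*√2) = 286 - 1536*I*√2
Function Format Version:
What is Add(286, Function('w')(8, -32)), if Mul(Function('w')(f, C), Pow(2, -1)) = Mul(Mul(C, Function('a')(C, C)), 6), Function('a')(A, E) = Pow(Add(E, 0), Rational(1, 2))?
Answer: Add(286, Mul(-1536, I, Pow(2, Rational(1, 2)))) ≈ Add(286.00, Mul(-2172.2, I))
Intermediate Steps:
Function('a')(A, E) = Pow(E, Rational(1, 2))
Function('w')(f, C) = Mul(12, Pow(C, Rational(3, 2))) (Function('w')(f, C) = Mul(2, Mul(Mul(C, Pow(C, Rational(1, 2))), 6)) = Mul(2, Mul(Pow(C, Rational(3, 2)), 6)) = Mul(2, Mul(6, Pow(C, Rational(3, 2)))) = Mul(12, Pow(C, Rational(3, 2))))
Add(286, Function('w')(8, -32)) = Add(286, Mul(12, Pow(-32, Rational(3, 2)))) = Add(286, Mul(12, Mul(-128, I, Pow(2, Rational(1, 2))))) = Add(286, Mul(-1536, I, Pow(2, Rational(1, 2))))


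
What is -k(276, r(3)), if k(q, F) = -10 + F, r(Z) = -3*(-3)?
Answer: 1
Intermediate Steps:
r(Z) = 9
-k(276, r(3)) = -(-10 + 9) = -1*(-1) = 1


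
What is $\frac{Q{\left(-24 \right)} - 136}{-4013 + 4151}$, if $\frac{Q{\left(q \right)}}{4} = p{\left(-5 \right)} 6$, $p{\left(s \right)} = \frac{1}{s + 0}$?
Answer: $- \frac{352}{345} \approx -1.0203$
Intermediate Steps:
$p{\left(s \right)} = \frac{1}{s}$
$Q{\left(q \right)} = - \frac{24}{5}$ ($Q{\left(q \right)} = 4 \frac{1}{-5} \cdot 6 = 4 \left(\left(- \frac{1}{5}\right) 6\right) = 4 \left(- \frac{6}{5}\right) = - \frac{24}{5}$)
$\frac{Q{\left(-24 \right)} - 136}{-4013 + 4151} = \frac{- \frac{24}{5} - 136}{-4013 + 4151} = \frac{- \frac{24}{5} + \left(-1416 + 1280\right)}{138} = \left(- \frac{24}{5} - 136\right) \frac{1}{138} = \left(- \frac{704}{5}\right) \frac{1}{138} = - \frac{352}{345}$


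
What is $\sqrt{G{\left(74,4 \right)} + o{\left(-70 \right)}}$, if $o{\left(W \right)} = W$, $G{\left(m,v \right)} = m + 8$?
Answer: $2 \sqrt{3} \approx 3.4641$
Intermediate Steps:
$G{\left(m,v \right)} = 8 + m$
$\sqrt{G{\left(74,4 \right)} + o{\left(-70 \right)}} = \sqrt{\left(8 + 74\right) - 70} = \sqrt{82 - 70} = \sqrt{12} = 2 \sqrt{3}$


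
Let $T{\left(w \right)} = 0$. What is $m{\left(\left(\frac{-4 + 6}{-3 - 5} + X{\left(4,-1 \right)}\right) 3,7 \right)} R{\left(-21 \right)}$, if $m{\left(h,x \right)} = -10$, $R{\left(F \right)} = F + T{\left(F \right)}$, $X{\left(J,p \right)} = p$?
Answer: $210$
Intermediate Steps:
$R{\left(F \right)} = F$ ($R{\left(F \right)} = F + 0 = F$)
$m{\left(\left(\frac{-4 + 6}{-3 - 5} + X{\left(4,-1 \right)}\right) 3,7 \right)} R{\left(-21 \right)} = \left(-10\right) \left(-21\right) = 210$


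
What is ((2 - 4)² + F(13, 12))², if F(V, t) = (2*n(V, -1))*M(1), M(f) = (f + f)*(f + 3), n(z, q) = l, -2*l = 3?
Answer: 400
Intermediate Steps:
l = -3/2 (l = -½*3 = -3/2 ≈ -1.5000)
n(z, q) = -3/2
M(f) = 2*f*(3 + f) (M(f) = (2*f)*(3 + f) = 2*f*(3 + f))
F(V, t) = -24 (F(V, t) = (2*(-3/2))*(2*1*(3 + 1)) = -6*4 = -3*8 = -24)
((2 - 4)² + F(13, 12))² = ((2 - 4)² - 24)² = ((-2)² - 24)² = (4 - 24)² = (-20)² = 400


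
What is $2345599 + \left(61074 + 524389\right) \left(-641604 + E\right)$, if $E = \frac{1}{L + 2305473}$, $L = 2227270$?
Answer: $- \frac{1702648109925000916}{4532743} \approx -3.7563 \cdot 10^{11}$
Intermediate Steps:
$E = \frac{1}{4532743}$ ($E = \frac{1}{2227270 + 2305473} = \frac{1}{4532743} \approx 2.2062 \cdot 10^{-7}$)
$2345599 + \left(61074 + 524389\right) \left(-641604 + E\right) = 2345599 + \left(61074 + 524389\right) \left(-641604 + \frac{1}{4532743}\right) = 2345599 + 585463 \left(- \frac{2908226039771}{4532743}\right) = 2345599 - \frac{1702658741922448973}{4532743} = - \frac{1702648109925000916}{4532743}$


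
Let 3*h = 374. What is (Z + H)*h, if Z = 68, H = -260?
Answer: -23936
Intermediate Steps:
h = 374/3 (h = (⅓)*374 = 374/3 ≈ 124.67)
(Z + H)*h = (68 - 260)*(374/3) = -192*374/3 = -23936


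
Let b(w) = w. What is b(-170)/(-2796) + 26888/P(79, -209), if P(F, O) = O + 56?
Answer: -12525473/71298 ≈ -175.68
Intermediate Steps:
P(F, O) = 56 + O
b(-170)/(-2796) + 26888/P(79, -209) = -170/(-2796) + 26888/(56 - 209) = -170*(-1/2796) + 26888/(-153) = 85/1398 + 26888*(-1/153) = 85/1398 - 26888/153 = -12525473/71298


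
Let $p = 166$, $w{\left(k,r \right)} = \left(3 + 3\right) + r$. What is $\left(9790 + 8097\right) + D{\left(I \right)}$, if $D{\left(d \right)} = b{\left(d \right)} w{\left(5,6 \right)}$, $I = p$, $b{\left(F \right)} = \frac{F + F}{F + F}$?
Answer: $17899$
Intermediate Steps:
$b{\left(F \right)} = 1$ ($b{\left(F \right)} = \frac{2 F}{2 F} = 2 F \frac{1}{2 F} = 1$)
$w{\left(k,r \right)} = 6 + r$
$I = 166$
$D{\left(d \right)} = 12$ ($D{\left(d \right)} = 1 \left(6 + 6\right) = 1 \cdot 12 = 12$)
$\left(9790 + 8097\right) + D{\left(I \right)} = \left(9790 + 8097\right) + 12 = 17887 + 12 = 17899$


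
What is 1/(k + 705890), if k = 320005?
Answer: 1/1025895 ≈ 9.7476e-7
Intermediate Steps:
1/(k + 705890) = 1/(320005 + 705890) = 1/1025895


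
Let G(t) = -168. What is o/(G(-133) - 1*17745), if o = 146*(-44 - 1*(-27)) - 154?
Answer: 2636/17913 ≈ 0.14716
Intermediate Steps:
o = -2636 (o = 146*(-44 + 27) - 154 = 146*(-17) - 154 = -2482 - 154 = -2636)
o/(G(-133) - 1*17745) = -2636/(-168 - 1*17745) = -2636/(-168 - 17745) = -2636/(-17913) = -2636*(-1/17913) = 2636/17913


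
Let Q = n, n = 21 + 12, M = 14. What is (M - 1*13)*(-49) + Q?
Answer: -16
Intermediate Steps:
n = 33
Q = 33
(M - 1*13)*(-49) + Q = (14 - 1*13)*(-49) + 33 = (14 - 13)*(-49) + 33 = 1*(-49) + 33 = -49 + 33 = -16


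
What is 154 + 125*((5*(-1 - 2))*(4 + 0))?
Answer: -7346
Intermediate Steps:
154 + 125*((5*(-1 - 2))*(4 + 0)) = 154 + 125*((5*(-3))*4) = 154 + 125*(-15*4) = 154 + 125*(-60) = 154 - 7500 = -7346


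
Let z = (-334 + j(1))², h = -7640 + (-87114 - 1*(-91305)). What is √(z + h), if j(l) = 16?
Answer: 5*√3907 ≈ 312.53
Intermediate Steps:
h = -3449 (h = -7640 + (-87114 + 91305) = -7640 + 4191 = -3449)
z = 101124 (z = (-334 + 16)² = (-318)² = 101124)
√(z + h) = √(101124 - 3449) = √97675 = 5*√3907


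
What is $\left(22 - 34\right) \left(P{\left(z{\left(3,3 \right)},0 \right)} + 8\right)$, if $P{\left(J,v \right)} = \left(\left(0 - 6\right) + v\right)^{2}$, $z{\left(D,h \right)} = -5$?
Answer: $-528$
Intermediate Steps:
$P{\left(J,v \right)} = \left(-6 + v\right)^{2}$ ($P{\left(J,v \right)} = \left(\left(0 - 6\right) + v\right)^{2} = \left(-6 + v\right)^{2}$)
$\left(22 - 34\right) \left(P{\left(z{\left(3,3 \right)},0 \right)} + 8\right) = \left(22 - 34\right) \left(\left(-6 + 0\right)^{2} + 8\right) = - 12 \left(\left(-6\right)^{2} + 8\right) = - 12 \left(36 + 8\right) = \left(-12\right) 44 = -528$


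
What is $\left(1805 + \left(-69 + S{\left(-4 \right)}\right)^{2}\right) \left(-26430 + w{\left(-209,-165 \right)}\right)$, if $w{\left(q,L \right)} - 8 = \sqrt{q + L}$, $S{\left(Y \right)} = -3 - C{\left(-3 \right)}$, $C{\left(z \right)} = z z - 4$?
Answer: $-204347748 + 7734 i \sqrt{374} \approx -2.0435 \cdot 10^{8} + 1.4957 \cdot 10^{5} i$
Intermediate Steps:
$C{\left(z \right)} = -4 + z^{2}$ ($C{\left(z \right)} = z^{2} - 4 = -4 + z^{2}$)
$S{\left(Y \right)} = -8$ ($S{\left(Y \right)} = -3 - \left(-4 + \left(-3\right)^{2}\right) = -3 - \left(-4 + 9\right) = -3 - 5 = -8$)
$w{\left(q,L \right)} = 8 + \sqrt{L + q}$ ($w{\left(q,L \right)} = 8 + \sqrt{q + L} = 8 + \sqrt{L + q}$)
$\left(1805 + \left(-69 + S{\left(-4 \right)}\right)^{2}\right) \left(-26430 + w{\left(-209,-165 \right)}\right) = \left(1805 + \left(-69 - 8\right)^{2}\right) \left(-26430 + \left(8 + \sqrt{-165 - 209}\right)\right) = \left(1805 + \left(-77\right)^{2}\right) \left(-26430 + \left(8 + \sqrt{-374}\right)\right) = \left(1805 + 5929\right) \left(-26430 + \left(8 + i \sqrt{374}\right)\right) = 7734 \left(-26422 + i \sqrt{374}\right) = -204347748 + 7734 i \sqrt{374}$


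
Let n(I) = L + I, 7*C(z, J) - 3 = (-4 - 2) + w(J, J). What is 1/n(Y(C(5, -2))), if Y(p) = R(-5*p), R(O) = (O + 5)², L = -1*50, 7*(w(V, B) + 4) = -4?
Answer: 2401/140050 ≈ 0.017144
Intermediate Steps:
w(V, B) = -32/7 (w(V, B) = -4 + (⅐)*(-4) = -4 - 4/7 = -32/7)
L = -50
R(O) = (5 + O)²
C(z, J) = -53/49 (C(z, J) = 3/7 + ((-4 - 2) - 32/7)/7 = 3/7 + (-6 - 32/7)/7 = 3/7 + (⅐)*(-74/7) = 3/7 - 74/49 = -53/49)
Y(p) = (5 - 5*p)²
n(I) = -50 + I
1/n(Y(C(5, -2))) = 1/(-50 + 25*(-1 - 53/49)²) = 1/(-50 + 25*(-102/49)²) = 1/(-50 + 25*(10404/2401)) = 1/(-50 + 260100/2401) = 1/(140050/2401) = 2401/140050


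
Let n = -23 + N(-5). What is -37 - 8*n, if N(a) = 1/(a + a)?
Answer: 739/5 ≈ 147.80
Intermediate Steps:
N(a) = 1/(2*a)
n = -231/10 (n = -23 + (½)/(-5) = -23 + (½)*(-⅕) = -23 - ⅒ = -231/10 ≈ -23.100)
-37 - 8*n = -37 - 8*(-231/10) = -37 + 924/5 = 739/5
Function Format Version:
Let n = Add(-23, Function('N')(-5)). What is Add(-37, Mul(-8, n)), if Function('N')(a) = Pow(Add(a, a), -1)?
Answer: Rational(739, 5) ≈ 147.80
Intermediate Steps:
Function('N')(a) = Mul(Rational(1, 2), Pow(a, -1)) (Function('N')(a) = Pow(Mul(2, a), -1) = Mul(Rational(1, 2), Pow(a, -1)))
n = Rational(-231, 10) (n = Add(-23, Mul(Rational(1, 2), Pow(-5, -1))) = Add(-23, Mul(Rational(1, 2), Rational(-1, 5))) = Add(-23, Rational(-1, 10)) = Rational(-231, 10) ≈ -23.100)
Add(-37, Mul(-8, n)) = Add(-37, Mul(-8, Rational(-231, 10))) = Add(-37, Rational(924, 5)) = Rational(739, 5)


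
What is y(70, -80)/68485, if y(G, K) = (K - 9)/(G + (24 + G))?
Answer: -89/11231540 ≈ -7.9241e-6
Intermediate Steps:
y(G, K) = (-9 + K)/(24 + 2*G)
y(70, -80)/68485 = ((-9 - 80)/(2*(12 + 70)))/68485 = ((½)*(-89)/82)*(1/68485) = ((½)*(1/82)*(-89))*(1/68485) = -89/164*1/68485 = -89/11231540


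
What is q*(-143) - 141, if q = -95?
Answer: 13444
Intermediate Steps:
q*(-143) - 141 = -95*(-143) - 141 = 13585 - 141 = 13444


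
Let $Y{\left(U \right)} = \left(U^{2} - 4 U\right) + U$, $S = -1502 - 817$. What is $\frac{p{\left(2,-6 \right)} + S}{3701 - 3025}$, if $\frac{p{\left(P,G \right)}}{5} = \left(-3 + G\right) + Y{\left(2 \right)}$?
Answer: $- \frac{1187}{338} \approx -3.5118$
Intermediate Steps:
$S = -2319$ ($S = -1502 - 817 = -2319$)
$Y{\left(U \right)} = U^{2} - 3 U$
$p{\left(P,G \right)} = -25 + 5 G$ ($p{\left(P,G \right)} = 5 \left(\left(-3 + G\right) + 2 \left(-3 + 2\right)\right) = 5 \left(\left(-3 + G\right) + 2 \left(-1\right)\right) = 5 \left(\left(-3 + G\right) - 2\right) = 5 \left(-5 + G\right) = -25 + 5 G$)
$\frac{p{\left(2,-6 \right)} + S}{3701 - 3025} = \frac{\left(-25 + 5 \left(-6\right)\right) - 2319}{3701 - 3025} = \frac{\left(-25 - 30\right) - 2319}{676} = \left(-55 - 2319\right) \frac{1}{676} = \left(-2374\right) \frac{1}{676} = - \frac{1187}{338}$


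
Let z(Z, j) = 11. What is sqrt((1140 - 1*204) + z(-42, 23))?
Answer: sqrt(947) ≈ 30.773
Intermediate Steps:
sqrt((1140 - 1*204) + z(-42, 23)) = sqrt((1140 - 1*204) + 11) = sqrt((1140 - 204) + 11) = sqrt(936 + 11) = sqrt(947)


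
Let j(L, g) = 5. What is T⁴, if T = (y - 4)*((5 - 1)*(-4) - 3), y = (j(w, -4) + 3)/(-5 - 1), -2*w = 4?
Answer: 8540717056/81 ≈ 1.0544e+8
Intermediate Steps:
w = -2 (w = -½*4 = -2)
y = -4/3 (y = (5 + 3)/(-5 - 1) = 8/(-6) = 8*(-⅙) = -4/3 ≈ -1.3333)
T = 304/3 (T = (-4/3 - 4)*((5 - 1)*(-4) - 3) = -16*(4*(-4) - 3)/3 = -16*(-16 - 3)/3 = -16/3*(-19) = 304/3 ≈ 101.33)
T⁴ = (304/3)⁴ = 8540717056/81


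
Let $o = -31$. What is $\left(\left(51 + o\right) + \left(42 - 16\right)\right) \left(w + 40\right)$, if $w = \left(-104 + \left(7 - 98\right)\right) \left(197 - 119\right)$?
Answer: $-697820$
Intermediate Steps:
$w = -15210$ ($w = \left(-104 + \left(7 - 98\right)\right) 78 = \left(-104 - 91\right) 78 = \left(-195\right) 78 = -15210$)
$\left(\left(51 + o\right) + \left(42 - 16\right)\right) \left(w + 40\right) = \left(\left(51 - 31\right) + \left(42 - 16\right)\right) \left(-15210 + 40\right) = \left(20 + 26\right) \left(-15170\right) = 46 \left(-15170\right) = -697820$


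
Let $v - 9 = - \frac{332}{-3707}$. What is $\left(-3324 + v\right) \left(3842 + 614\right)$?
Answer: $- \frac{54756990088}{3707} \approx -1.4771 \cdot 10^{7}$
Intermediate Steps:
$v = \frac{33695}{3707}$ ($v = 9 - \frac{332}{-3707} = 9 - - \frac{332}{3707} = 9 + \frac{332}{3707} = \frac{33695}{3707} \approx 9.0896$)
$\left(-3324 + v\right) \left(3842 + 614\right) = \left(-3324 + \frac{33695}{3707}\right) \left(3842 + 614\right) = \left(- \frac{12288373}{3707}\right) 4456 = - \frac{54756990088}{3707}$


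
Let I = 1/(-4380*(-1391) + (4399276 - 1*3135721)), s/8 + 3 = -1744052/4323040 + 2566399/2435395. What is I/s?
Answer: -13160387501/1819741549611915273 ≈ -7.2320e-9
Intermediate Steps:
s = -1236886999499/65801937505 (s = -24 + 8*(-1744052/4323040 + 2566399/2435395) = -24 + 8*(-1744052*1/4323040 + 2566399*(1/2435395)) = -24 + 8*(-436013/1080760 + 2566399/2435395) = -24 + 8*(342359500621/526415500040) = -24 + 342359500621/65801937505 = -1236886999499/65801937505 ≈ -18.797)
I = 1/7356135 (I = 1/(6092580 + (4399276 - 3135721)) = 1/(6092580 + 1263555) = 1/7356135 ≈ 1.3594e-7)
I/s = 1/(7356135*(-1236886999499/65801937505)) = (1/7356135)*(-65801937505/1236886999499) = -13160387501/1819741549611915273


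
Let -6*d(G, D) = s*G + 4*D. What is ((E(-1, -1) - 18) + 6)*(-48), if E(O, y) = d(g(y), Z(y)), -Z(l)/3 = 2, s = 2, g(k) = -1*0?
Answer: 384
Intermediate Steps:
g(k) = 0
Z(l) = -6 (Z(l) = -3*2 = -6)
d(G, D) = -2*D/3 - G/3 (d(G, D) = -(2*G + 4*D)/6 = -2*D/3 - G/3)
E(O, y) = 4 (E(O, y) = -⅔*(-6) - ⅓*0 = 4 + 0 = 4)
((E(-1, -1) - 18) + 6)*(-48) = ((4 - 18) + 6)*(-48) = (-14 + 6)*(-48) = -8*(-48) = 384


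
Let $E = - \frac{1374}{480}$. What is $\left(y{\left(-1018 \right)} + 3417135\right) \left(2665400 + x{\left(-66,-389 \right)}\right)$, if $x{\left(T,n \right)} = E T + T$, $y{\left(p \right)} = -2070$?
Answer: $\frac{72823472382921}{8} \approx 9.1029 \cdot 10^{12}$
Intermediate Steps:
$E = - \frac{229}{80}$ ($E = - \frac{1374}{480} = \left(-1\right) \frac{229}{80} = - \frac{229}{80} \approx -2.8625$)
$x{\left(T,n \right)} = - \frac{149 T}{80}$ ($x{\left(T,n \right)} = - \frac{229 T}{80} + T = - \frac{149 T}{80}$)
$\left(y{\left(-1018 \right)} + 3417135\right) \left(2665400 + x{\left(-66,-389 \right)}\right) = \left(-2070 + 3417135\right) \left(2665400 - - \frac{4917}{40}\right) = 3415065 \left(2665400 + \frac{4917}{40}\right) = 3415065 \cdot \frac{106620917}{40} = \frac{72823472382921}{8}$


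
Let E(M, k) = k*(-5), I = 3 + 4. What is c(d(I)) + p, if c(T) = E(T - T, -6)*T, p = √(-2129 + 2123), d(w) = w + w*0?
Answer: 210 + I*√6 ≈ 210.0 + 2.4495*I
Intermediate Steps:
I = 7
E(M, k) = -5*k
d(w) = w (d(w) = w + 0 = w)
p = I*√6 (p = √(-6) = I*√6 ≈ 2.4495*I)
c(T) = 30*T (c(T) = (-5*(-6))*T = 30*T)
c(d(I)) + p = 30*7 + I*√6 = 210 + I*√6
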